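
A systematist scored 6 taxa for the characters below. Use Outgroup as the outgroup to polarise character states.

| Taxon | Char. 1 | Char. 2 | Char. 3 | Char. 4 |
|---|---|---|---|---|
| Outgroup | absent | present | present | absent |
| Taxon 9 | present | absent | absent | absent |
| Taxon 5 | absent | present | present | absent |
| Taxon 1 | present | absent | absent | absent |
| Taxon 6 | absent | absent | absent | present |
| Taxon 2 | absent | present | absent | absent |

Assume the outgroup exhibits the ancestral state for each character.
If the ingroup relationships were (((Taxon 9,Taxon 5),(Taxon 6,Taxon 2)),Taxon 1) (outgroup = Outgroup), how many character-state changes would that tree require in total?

8

Map each character onto (((Taxon 9,Taxon 5),(Taxon 6,Taxon 2)),Taxon 1) (rooted by Outgroup) and count the minimum state changes it requires (Fitch parsimony):
Char. 1: 2; Char. 2: 3; Char. 3: 2; Char. 4: 1.
Total tree length = 8.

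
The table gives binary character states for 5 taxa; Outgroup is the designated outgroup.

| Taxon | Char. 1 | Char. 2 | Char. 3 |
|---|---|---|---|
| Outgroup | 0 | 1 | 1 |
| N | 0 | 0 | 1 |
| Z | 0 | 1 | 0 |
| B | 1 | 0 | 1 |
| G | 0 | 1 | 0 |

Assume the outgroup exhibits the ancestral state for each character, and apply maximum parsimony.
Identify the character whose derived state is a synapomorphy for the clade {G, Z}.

Char. 3

Character polarity is set by the outgroup: the derived state is whichever differs from the outgroup's state, so for Char. 2, Char. 3 the derived state is '0', and for the remaining characters it is '1'.
Char. 1 (derived state '1') is unique to B (autapomorphy; uninformative for grouping).
Char. 2 (derived state '0') is shared by B and N — a synapomorphy uniting that clade.
Char. 3: derived state '0' in G and Z only — synapomorphy for {G, Z}.
Most parsimonious ingroup topology: ((N,B),(Z,G)).
The clade {G, Z} is supported by Char. 3: its derived state '0' occurs in exactly those taxa and in no other taxon (including the outgroup).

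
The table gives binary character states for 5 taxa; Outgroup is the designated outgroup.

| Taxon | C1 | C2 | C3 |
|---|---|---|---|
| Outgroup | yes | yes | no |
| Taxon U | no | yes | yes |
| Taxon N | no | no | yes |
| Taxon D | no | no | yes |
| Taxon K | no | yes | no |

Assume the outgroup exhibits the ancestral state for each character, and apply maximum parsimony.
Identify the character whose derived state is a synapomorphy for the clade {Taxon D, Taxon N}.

Character polarity is set by the outgroup: the derived state is whichever differs from the outgroup's state, so for C1, C2 the derived state is 'no', and for the remaining characters it is 'yes'.
C1 (derived state 'no') is shared by all ingroup taxa — unites the whole ingroup.
Only Taxon D and Taxon N show the derived state 'no' for C2, supporting them as a clade.
C3 (derived state 'yes') is shared by Taxon D, Taxon N, and Taxon U — a synapomorphy uniting that clade.
Most parsimonious ingroup topology: ((Taxon U,(Taxon N,Taxon D)),Taxon K).
The clade {Taxon D, Taxon N} is supported by C2: its derived state 'no' occurs in exactly those taxa and in no other taxon (including the outgroup).

C2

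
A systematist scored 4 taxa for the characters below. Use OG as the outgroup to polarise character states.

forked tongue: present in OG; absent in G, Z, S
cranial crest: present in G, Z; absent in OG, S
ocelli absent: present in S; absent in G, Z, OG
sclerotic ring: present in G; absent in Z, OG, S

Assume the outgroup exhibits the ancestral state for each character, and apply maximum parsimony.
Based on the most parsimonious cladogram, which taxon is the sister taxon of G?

Z

Character polarity is set by the outgroup: the derived state is whichever differs from the outgroup's state, so for forked tongue the derived state is 'absent', and for the remaining characters it is 'present'.
All ingroup taxa share the derived state 'absent' for forked tongue; it defines the ingroup but does not resolve relationships within it.
Only G and Z show the derived state 'present' for cranial crest, supporting them as a clade.
ocelli absent: derived state 'present' in S only — an autapomorphy, so it tells us nothing about relationships among taxa.
sclerotic ring (derived state 'present') is unique to G (autapomorphy; uninformative for grouping).
Most parsimonious ingroup topology: ((Z,G),S).
G and Z form a cherry on this tree, so they are sister taxa.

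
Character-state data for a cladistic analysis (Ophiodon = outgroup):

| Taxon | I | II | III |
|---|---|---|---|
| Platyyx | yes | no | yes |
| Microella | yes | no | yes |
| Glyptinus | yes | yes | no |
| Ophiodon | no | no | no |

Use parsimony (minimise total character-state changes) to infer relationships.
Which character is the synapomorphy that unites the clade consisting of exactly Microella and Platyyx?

The outgroup has state 'no' for every character, so 'yes' is the derived state throughout.
All ingroup taxa share the derived state 'yes' for I; it defines the ingroup but does not resolve relationships within it.
II (derived state 'yes') is unique to Glyptinus (autapomorphy; uninformative for grouping).
III (derived state 'yes') is shared by Microella and Platyyx — a synapomorphy uniting that clade.
Most parsimonious ingroup topology: ((Platyyx,Microella),Glyptinus).
The clade {Microella, Platyyx} is supported by III: its derived state 'yes' occurs in exactly those taxa and in no other taxon (including the outgroup).

III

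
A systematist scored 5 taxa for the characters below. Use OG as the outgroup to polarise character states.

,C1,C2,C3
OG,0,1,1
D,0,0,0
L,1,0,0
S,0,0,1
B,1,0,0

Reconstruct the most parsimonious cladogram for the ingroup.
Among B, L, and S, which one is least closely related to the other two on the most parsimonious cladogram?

Character polarity is set by the outgroup: the derived state is whichever differs from the outgroup's state, so for C2, C3 the derived state is '0', and for the remaining characters it is '1'.
Only B and L show the derived state '1' for C1, supporting them as a clade.
All ingroup taxa share the derived state '0' for C2; it defines the ingroup but does not resolve relationships within it.
C3: derived state '0' in B, D, and L only — synapomorphy for {B, D, L}.
Most parsimonious ingroup topology: ((D,(L,B)),S).
B and L share a more recent common ancestor with each other than either does with S, so S is the least closely related of the three.

S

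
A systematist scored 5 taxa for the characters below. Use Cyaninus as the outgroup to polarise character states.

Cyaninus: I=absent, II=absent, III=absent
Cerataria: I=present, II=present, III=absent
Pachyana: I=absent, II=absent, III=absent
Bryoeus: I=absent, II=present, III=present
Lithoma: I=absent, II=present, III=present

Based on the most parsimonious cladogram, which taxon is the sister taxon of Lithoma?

The outgroup has state 'absent' for every character, so 'present' is the derived state throughout.
I (derived state 'present') is unique to Cerataria (autapomorphy; uninformative for grouping).
Only Bryoeus, Cerataria, and Lithoma show the derived state 'present' for II, supporting them as a clade.
III: derived state 'present' in Bryoeus and Lithoma only — synapomorphy for {Bryoeus, Lithoma}.
Most parsimonious ingroup topology: ((Cerataria,(Bryoeus,Lithoma)),Pachyana).
Lithoma and Bryoeus form a cherry on this tree, so they are sister taxa.

Bryoeus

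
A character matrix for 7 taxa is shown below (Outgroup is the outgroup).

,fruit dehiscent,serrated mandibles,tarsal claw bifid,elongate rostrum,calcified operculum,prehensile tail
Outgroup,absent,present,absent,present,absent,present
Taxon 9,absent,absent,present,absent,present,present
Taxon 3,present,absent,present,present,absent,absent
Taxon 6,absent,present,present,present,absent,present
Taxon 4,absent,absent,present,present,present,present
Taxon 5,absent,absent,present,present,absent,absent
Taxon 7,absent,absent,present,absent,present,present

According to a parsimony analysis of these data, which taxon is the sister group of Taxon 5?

Character polarity is set by the outgroup: the derived state is whichever differs from the outgroup's state, so for serrated mandibles, elongate rostrum, prehensile tail the derived state is 'absent', and for the remaining characters it is 'present'.
fruit dehiscent: derived state 'present' in Taxon 3 only — an autapomorphy, so it tells us nothing about relationships among taxa.
Only Taxon 3, Taxon 4, Taxon 5, Taxon 7, and Taxon 9 show the derived state 'absent' for serrated mandibles, supporting them as a clade.
All ingroup taxa share the derived state 'present' for tarsal claw bifid; it defines the ingroup but does not resolve relationships within it.
Only Taxon 7 and Taxon 9 show the derived state 'absent' for elongate rostrum, supporting them as a clade.
Only Taxon 4, Taxon 7, and Taxon 9 show the derived state 'present' for calcified operculum, supporting them as a clade.
Only Taxon 3 and Taxon 5 show the derived state 'absent' for prehensile tail, supporting them as a clade.
Most parsimonious ingroup topology: (((Taxon 5,Taxon 3),(Taxon 4,(Taxon 7,Taxon 9))),Taxon 6).
Taxon 5 and Taxon 3 form a cherry on this tree, so they are sister taxa.

Taxon 3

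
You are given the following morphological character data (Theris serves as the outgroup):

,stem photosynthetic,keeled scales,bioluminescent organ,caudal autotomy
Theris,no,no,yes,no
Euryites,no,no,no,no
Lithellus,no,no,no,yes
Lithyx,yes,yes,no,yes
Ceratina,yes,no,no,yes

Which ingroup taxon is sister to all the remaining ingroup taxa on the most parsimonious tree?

Euryites

Character polarity is set by the outgroup: the derived state is whichever differs from the outgroup's state, so for bioluminescent organ the derived state is 'no', and for the remaining characters it is 'yes'.
stem photosynthetic: derived state 'yes' in Ceratina and Lithyx only — synapomorphy for {Ceratina, Lithyx}.
keeled scales: derived state 'yes' in Lithyx only — an autapomorphy, so it tells us nothing about relationships among taxa.
All ingroup taxa share the derived state 'no' for bioluminescent organ; it defines the ingroup but does not resolve relationships within it.
caudal autotomy: derived state 'yes' in Ceratina, Lithellus, and Lithyx only — synapomorphy for {Ceratina, Lithellus, Lithyx}.
Most parsimonious ingroup topology: (Euryites,(Lithellus,(Lithyx,Ceratina))).
Euryites is sister to the clade containing all other ingroup taxa, so it is the earliest-diverging (most basal) ingroup lineage.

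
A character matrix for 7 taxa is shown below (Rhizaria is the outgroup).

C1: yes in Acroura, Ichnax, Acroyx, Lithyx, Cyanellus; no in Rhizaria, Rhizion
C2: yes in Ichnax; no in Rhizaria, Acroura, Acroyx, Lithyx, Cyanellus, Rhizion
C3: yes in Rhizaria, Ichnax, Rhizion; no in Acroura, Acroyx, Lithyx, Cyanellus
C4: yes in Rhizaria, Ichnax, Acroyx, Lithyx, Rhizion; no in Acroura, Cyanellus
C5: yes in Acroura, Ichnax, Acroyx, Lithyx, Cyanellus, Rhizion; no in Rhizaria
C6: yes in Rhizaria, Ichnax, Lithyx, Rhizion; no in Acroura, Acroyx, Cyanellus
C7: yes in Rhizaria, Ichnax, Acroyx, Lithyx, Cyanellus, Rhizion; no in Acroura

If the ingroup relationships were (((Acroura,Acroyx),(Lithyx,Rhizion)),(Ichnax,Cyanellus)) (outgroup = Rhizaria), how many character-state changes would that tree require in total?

Map each character onto (((Acroura,Acroyx),(Lithyx,Rhizion)),(Ichnax,Cyanellus)) (rooted by Rhizaria) and count the minimum state changes it requires (Fitch parsimony):
C1: 2; C2: 1; C3: 3; C4: 2; C5: 1; C6: 2; C7: 1.
Total tree length = 12.

12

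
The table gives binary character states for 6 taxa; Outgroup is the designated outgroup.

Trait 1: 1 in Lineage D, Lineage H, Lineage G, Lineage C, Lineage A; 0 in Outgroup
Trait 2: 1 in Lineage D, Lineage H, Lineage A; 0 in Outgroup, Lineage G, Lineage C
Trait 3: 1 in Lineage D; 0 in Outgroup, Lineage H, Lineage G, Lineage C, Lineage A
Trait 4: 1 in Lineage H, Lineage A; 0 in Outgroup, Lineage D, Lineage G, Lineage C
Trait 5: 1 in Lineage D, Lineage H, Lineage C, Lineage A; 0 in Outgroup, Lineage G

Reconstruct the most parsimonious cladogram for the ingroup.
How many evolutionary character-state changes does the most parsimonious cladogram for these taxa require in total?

5

The outgroup has state '0' for every character, so '1' is the derived state throughout.
All ingroup taxa share the derived state '1' for Trait 1; it defines the ingroup but does not resolve relationships within it.
Trait 2 (derived state '1') is shared by Lineage A, Lineage D, and Lineage H — a synapomorphy uniting that clade.
Trait 3 (derived state '1') is unique to Lineage D (autapomorphy; uninformative for grouping).
Trait 4: derived state '1' in Lineage A and Lineage H only — synapomorphy for {Lineage A, Lineage H}.
Trait 5 (derived state '1') is shared by Lineage A, Lineage C, Lineage D, and Lineage H — a synapomorphy uniting that clade.
Most parsimonious ingroup topology: (((Lineage D,(Lineage H,Lineage A)),Lineage C),Lineage G).
Changes per character on this tree: Trait 1: 1; Trait 2: 1; Trait 3: 1; Trait 4: 1; Trait 5: 1.
Total = 5.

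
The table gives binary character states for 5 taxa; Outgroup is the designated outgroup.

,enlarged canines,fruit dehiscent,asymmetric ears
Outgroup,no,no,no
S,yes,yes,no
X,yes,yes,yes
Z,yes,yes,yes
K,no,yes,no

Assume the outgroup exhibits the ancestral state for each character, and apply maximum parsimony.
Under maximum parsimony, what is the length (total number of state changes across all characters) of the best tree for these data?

The outgroup has state 'no' for every character, so 'yes' is the derived state throughout.
enlarged canines: derived state 'yes' in S, X, and Z only — synapomorphy for {S, X, Z}.
All ingroup taxa share the derived state 'yes' for fruit dehiscent; it defines the ingroup but does not resolve relationships within it.
asymmetric ears: derived state 'yes' in X and Z only — synapomorphy for {X, Z}.
Most parsimonious ingroup topology: ((S,(X,Z)),K).
Changes per character on this tree: enlarged canines: 1; fruit dehiscent: 1; asymmetric ears: 1.
Total = 3.

3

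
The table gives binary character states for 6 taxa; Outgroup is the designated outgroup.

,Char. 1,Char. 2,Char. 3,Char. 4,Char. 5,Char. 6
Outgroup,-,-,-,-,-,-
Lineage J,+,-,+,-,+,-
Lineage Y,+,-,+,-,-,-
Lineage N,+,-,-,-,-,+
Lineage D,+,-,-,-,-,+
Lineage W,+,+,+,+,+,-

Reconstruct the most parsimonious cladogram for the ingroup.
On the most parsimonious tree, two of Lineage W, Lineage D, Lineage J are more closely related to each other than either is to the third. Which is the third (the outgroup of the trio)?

Lineage D

The outgroup has state '-' for every character, so '+' is the derived state throughout.
All ingroup taxa share the derived state '+' for Char. 1; it defines the ingroup but does not resolve relationships within it.
Char. 2 (derived state '+') is unique to Lineage W (autapomorphy; uninformative for grouping).
Only Lineage J, Lineage W, and Lineage Y show the derived state '+' for Char. 3, supporting them as a clade.
Char. 4: derived state '+' in Lineage W only — an autapomorphy, so it tells us nothing about relationships among taxa.
Char. 5: derived state '+' in Lineage J and Lineage W only — synapomorphy for {Lineage J, Lineage W}.
Char. 6 (derived state '+') is shared by Lineage D and Lineage N — a synapomorphy uniting that clade.
Most parsimonious ingroup topology: (((Lineage J,Lineage W),Lineage Y),(Lineage N,Lineage D)).
Lineage W and Lineage J share a more recent common ancestor with each other than either does with Lineage D, so Lineage D is the least closely related of the three.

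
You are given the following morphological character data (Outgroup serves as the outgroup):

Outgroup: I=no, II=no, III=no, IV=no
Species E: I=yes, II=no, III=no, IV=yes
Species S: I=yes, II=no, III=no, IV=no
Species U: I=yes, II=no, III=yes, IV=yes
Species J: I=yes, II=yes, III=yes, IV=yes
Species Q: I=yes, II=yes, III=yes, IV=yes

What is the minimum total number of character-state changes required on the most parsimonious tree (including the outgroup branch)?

4

The outgroup has state 'no' for every character, so 'yes' is the derived state throughout.
All ingroup taxa share the derived state 'yes' for I; it defines the ingroup but does not resolve relationships within it.
Only Species J and Species Q show the derived state 'yes' for II, supporting them as a clade.
Only Species J, Species Q, and Species U show the derived state 'yes' for III, supporting them as a clade.
IV: derived state 'yes' in Species E, Species J, Species Q, and Species U only — synapomorphy for {Species E, Species J, Species Q, Species U}.
Most parsimonious ingroup topology: ((Species E,(Species U,(Species J,Species Q))),Species S).
Changes per character on this tree: I: 1; II: 1; III: 1; IV: 1.
Total = 4.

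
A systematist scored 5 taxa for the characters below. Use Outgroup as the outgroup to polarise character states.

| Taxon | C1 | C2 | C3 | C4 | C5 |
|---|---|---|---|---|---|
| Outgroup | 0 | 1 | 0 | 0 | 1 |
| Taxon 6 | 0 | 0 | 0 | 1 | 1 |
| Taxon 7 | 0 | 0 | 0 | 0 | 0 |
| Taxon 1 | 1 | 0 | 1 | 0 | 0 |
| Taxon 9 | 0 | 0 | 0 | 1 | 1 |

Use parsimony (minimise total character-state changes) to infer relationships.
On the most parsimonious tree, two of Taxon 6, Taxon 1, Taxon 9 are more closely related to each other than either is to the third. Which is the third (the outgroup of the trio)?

Taxon 1

Character polarity is set by the outgroup: the derived state is whichever differs from the outgroup's state, so for C2, C5 the derived state is '0', and for the remaining characters it is '1'.
C1: derived state '1' in Taxon 1 only — an autapomorphy, so it tells us nothing about relationships among taxa.
All ingroup taxa share the derived state '0' for C2; it defines the ingroup but does not resolve relationships within it.
C3 (derived state '1') is unique to Taxon 1 (autapomorphy; uninformative for grouping).
C4: derived state '1' in Taxon 6 and Taxon 9 only — synapomorphy for {Taxon 6, Taxon 9}.
Only Taxon 1 and Taxon 7 show the derived state '0' for C5, supporting them as a clade.
Most parsimonious ingroup topology: ((Taxon 6,Taxon 9),(Taxon 7,Taxon 1)).
Taxon 9 and Taxon 6 share a more recent common ancestor with each other than either does with Taxon 1, so Taxon 1 is the least closely related of the three.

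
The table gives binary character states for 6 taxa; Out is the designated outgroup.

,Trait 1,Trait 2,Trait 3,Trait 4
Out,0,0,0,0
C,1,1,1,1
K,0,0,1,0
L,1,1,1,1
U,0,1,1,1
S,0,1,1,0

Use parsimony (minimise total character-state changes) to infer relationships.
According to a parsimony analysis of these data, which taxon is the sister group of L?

C

The outgroup has state '0' for every character, so '1' is the derived state throughout.
Trait 1: derived state '1' in C and L only — synapomorphy for {C, L}.
Trait 2 (derived state '1') is shared by C, L, S, and U — a synapomorphy uniting that clade.
All ingroup taxa share the derived state '1' for Trait 3; it defines the ingroup but does not resolve relationships within it.
Trait 4 (derived state '1') is shared by C, L, and U — a synapomorphy uniting that clade.
Most parsimonious ingroup topology: ((((C,L),U),S),K).
L and C form a cherry on this tree, so they are sister taxa.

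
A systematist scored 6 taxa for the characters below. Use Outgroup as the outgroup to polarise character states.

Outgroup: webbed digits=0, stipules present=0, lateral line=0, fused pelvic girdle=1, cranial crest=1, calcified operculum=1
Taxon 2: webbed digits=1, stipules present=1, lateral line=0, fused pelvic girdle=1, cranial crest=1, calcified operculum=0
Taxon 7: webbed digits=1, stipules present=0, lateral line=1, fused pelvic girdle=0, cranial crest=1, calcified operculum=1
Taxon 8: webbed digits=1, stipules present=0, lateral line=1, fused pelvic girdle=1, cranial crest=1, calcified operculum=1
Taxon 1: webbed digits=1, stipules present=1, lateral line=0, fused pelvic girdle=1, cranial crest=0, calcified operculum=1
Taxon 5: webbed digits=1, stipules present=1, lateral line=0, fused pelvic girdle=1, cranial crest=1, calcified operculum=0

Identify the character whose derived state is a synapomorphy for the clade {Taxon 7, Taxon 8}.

Character polarity is set by the outgroup: the derived state is whichever differs from the outgroup's state, so for fused pelvic girdle, cranial crest, calcified operculum the derived state is '0', and for the remaining characters it is '1'.
All ingroup taxa share the derived state '1' for webbed digits; it defines the ingroup but does not resolve relationships within it.
stipules present (derived state '1') is shared by Taxon 1, Taxon 2, and Taxon 5 — a synapomorphy uniting that clade.
lateral line: derived state '1' in Taxon 7 and Taxon 8 only — synapomorphy for {Taxon 7, Taxon 8}.
fused pelvic girdle: derived state '0' in Taxon 7 only — an autapomorphy, so it tells us nothing about relationships among taxa.
cranial crest (derived state '0') is unique to Taxon 1 (autapomorphy; uninformative for grouping).
calcified operculum: derived state '0' in Taxon 2 and Taxon 5 only — synapomorphy for {Taxon 2, Taxon 5}.
Most parsimonious ingroup topology: (((Taxon 2,Taxon 5),Taxon 1),(Taxon 7,Taxon 8)).
The clade {Taxon 7, Taxon 8} is supported by lateral line: its derived state '1' occurs in exactly those taxa and in no other taxon (including the outgroup).

lateral line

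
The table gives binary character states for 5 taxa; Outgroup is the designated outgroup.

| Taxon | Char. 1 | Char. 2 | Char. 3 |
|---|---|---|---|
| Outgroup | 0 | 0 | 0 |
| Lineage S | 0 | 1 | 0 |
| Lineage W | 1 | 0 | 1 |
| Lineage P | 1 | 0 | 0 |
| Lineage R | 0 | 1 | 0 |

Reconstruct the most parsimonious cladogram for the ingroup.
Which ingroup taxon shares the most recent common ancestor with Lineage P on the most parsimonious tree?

The outgroup has state '0' for every character, so '1' is the derived state throughout.
Only Lineage P and Lineage W show the derived state '1' for Char. 1, supporting them as a clade.
Only Lineage R and Lineage S show the derived state '1' for Char. 2, supporting them as a clade.
Char. 3 (derived state '1') is unique to Lineage W (autapomorphy; uninformative for grouping).
Most parsimonious ingroup topology: ((Lineage S,Lineage R),(Lineage W,Lineage P)).
Lineage P and Lineage W form a cherry on this tree, so they are sister taxa.

Lineage W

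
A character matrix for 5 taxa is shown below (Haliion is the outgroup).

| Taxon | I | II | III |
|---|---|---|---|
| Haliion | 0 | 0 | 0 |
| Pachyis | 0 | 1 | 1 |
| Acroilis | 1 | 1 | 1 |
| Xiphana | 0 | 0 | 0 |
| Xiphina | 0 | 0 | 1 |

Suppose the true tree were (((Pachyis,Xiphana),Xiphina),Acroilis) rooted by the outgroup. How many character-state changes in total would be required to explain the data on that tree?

5

Map each character onto (((Pachyis,Xiphana),Xiphina),Acroilis) (rooted by Haliion) and count the minimum state changes it requires (Fitch parsimony):
I: 1; II: 2; III: 2.
Total tree length = 5.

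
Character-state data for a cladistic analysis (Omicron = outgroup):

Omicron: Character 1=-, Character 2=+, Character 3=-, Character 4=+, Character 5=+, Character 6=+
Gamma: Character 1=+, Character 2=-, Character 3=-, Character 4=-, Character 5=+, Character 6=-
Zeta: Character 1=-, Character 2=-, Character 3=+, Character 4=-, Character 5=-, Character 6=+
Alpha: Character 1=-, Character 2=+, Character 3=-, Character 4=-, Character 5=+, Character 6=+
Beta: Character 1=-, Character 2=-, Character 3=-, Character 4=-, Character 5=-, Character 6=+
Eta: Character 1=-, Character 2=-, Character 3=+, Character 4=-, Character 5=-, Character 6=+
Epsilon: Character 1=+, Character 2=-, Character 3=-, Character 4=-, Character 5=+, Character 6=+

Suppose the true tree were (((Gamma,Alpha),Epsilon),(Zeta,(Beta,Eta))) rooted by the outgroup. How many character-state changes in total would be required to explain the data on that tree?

9

Map each character onto (((Gamma,Alpha),Epsilon),(Zeta,(Beta,Eta))) (rooted by Omicron) and count the minimum state changes it requires (Fitch parsimony):
Character 1: 2; Character 2: 2; Character 3: 2; Character 4: 1; Character 5: 1; Character 6: 1.
Total tree length = 9.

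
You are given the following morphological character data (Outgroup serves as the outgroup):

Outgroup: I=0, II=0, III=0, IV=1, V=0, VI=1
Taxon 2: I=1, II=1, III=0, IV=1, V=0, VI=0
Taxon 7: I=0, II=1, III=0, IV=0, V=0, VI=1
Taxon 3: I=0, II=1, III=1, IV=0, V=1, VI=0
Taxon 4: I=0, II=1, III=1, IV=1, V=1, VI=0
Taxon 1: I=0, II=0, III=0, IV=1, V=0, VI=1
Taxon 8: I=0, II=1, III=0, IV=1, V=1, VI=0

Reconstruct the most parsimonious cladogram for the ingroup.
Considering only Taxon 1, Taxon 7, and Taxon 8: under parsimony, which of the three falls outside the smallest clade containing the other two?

Taxon 1

Character polarity is set by the outgroup: the derived state is whichever differs from the outgroup's state, so for IV, VI the derived state is '0', and for the remaining characters it is '1'.
I: derived state '1' in Taxon 2 only — an autapomorphy, so it tells us nothing about relationships among taxa.
Only Taxon 2, Taxon 3, Taxon 4, Taxon 7, and Taxon 8 show the derived state '1' for II, supporting them as a clade.
III (derived state '1') is shared by Taxon 3 and Taxon 4 — a synapomorphy uniting that clade.
IV (state '0') occurs in Taxon 3 and Taxon 7 but conflicts with the nesting implied by the other characters — most parsimoniously interpreted as homoplasy.
V (derived state '1') is shared by Taxon 3, Taxon 4, and Taxon 8 — a synapomorphy uniting that clade.
VI (derived state '0') is shared by Taxon 2, Taxon 3, Taxon 4, and Taxon 8 — a synapomorphy uniting that clade.
Most parsimonious ingroup topology: (((Taxon 2,((Taxon 3,Taxon 4),Taxon 8)),Taxon 7),Taxon 1).
Taxon 8 and Taxon 7 share a more recent common ancestor with each other than either does with Taxon 1, so Taxon 1 is the least closely related of the three.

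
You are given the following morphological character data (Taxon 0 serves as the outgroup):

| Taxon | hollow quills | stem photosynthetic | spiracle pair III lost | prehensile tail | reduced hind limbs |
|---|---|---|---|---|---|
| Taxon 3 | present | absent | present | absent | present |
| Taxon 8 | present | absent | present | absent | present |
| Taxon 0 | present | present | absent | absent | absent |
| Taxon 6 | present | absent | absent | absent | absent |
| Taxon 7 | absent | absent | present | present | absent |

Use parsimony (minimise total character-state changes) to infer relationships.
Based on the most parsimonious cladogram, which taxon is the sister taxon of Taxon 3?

Taxon 8

Character polarity is set by the outgroup: the derived state is whichever differs from the outgroup's state, so for hollow quills, stem photosynthetic the derived state is 'absent', and for the remaining characters it is 'present'.
hollow quills (derived state 'absent') is unique to Taxon 7 (autapomorphy; uninformative for grouping).
stem photosynthetic (derived state 'absent') is shared by all ingroup taxa — unites the whole ingroup.
spiracle pair III lost (derived state 'present') is shared by Taxon 3, Taxon 7, and Taxon 8 — a synapomorphy uniting that clade.
prehensile tail (derived state 'present') is unique to Taxon 7 (autapomorphy; uninformative for grouping).
reduced hind limbs (derived state 'present') is shared by Taxon 3 and Taxon 8 — a synapomorphy uniting that clade.
Most parsimonious ingroup topology: (Taxon 6,((Taxon 3,Taxon 8),Taxon 7)).
Taxon 3 and Taxon 8 form a cherry on this tree, so they are sister taxa.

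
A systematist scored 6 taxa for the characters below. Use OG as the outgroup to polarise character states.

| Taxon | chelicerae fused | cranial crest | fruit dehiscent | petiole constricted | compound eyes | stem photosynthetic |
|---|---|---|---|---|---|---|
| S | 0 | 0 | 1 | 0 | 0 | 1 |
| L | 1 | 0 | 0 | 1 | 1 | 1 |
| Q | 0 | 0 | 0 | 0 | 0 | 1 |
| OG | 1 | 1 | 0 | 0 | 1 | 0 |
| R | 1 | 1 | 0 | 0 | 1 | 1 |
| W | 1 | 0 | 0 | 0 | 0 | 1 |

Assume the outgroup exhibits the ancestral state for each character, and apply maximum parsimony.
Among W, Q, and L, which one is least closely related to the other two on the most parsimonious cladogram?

Character polarity is set by the outgroup: the derived state is whichever differs from the outgroup's state, so for chelicerae fused, cranial crest, compound eyes the derived state is '0', and for the remaining characters it is '1'.
Only Q and S show the derived state '0' for chelicerae fused, supporting them as a clade.
cranial crest: derived state '0' in L, Q, S, and W only — synapomorphy for {L, Q, S, W}.
fruit dehiscent (derived state '1') is unique to S (autapomorphy; uninformative for grouping).
petiole constricted: derived state '1' in L only — an autapomorphy, so it tells us nothing about relationships among taxa.
compound eyes (derived state '0') is shared by Q, S, and W — a synapomorphy uniting that clade.
stem photosynthetic (derived state '1') is shared by all ingroup taxa — unites the whole ingroup.
Most parsimonious ingroup topology: (R,(((Q,S),W),L)).
Q and W share a more recent common ancestor with each other than either does with L, so L is the least closely related of the three.

L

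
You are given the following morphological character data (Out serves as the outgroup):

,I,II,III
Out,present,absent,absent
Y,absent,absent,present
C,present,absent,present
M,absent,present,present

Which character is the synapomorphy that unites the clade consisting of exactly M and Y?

Character polarity is set by the outgroup: the derived state is whichever differs from the outgroup's state, so for I the derived state is 'absent', and for the remaining characters it is 'present'.
Only M and Y show the derived state 'absent' for I, supporting them as a clade.
II: derived state 'present' in M only — an autapomorphy, so it tells us nothing about relationships among taxa.
All ingroup taxa share the derived state 'present' for III; it defines the ingroup but does not resolve relationships within it.
Most parsimonious ingroup topology: ((Y,M),C).
The clade {M, Y} is supported by I: its derived state 'absent' occurs in exactly those taxa and in no other taxon (including the outgroup).

I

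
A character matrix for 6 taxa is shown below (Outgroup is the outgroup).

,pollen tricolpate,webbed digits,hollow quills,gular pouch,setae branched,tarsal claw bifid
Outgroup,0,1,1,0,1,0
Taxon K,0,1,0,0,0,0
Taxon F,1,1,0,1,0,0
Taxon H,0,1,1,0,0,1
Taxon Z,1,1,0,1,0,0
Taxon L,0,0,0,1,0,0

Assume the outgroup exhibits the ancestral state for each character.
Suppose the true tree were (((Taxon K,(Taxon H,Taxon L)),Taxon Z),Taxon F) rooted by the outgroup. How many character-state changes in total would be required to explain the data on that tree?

Map each character onto (((Taxon K,(Taxon H,Taxon L)),Taxon Z),Taxon F) (rooted by Outgroup) and count the minimum state changes it requires (Fitch parsimony):
pollen tricolpate: 2; webbed digits: 1; hollow quills: 2; gular pouch: 3; setae branched: 1; tarsal claw bifid: 1.
Total tree length = 10.

10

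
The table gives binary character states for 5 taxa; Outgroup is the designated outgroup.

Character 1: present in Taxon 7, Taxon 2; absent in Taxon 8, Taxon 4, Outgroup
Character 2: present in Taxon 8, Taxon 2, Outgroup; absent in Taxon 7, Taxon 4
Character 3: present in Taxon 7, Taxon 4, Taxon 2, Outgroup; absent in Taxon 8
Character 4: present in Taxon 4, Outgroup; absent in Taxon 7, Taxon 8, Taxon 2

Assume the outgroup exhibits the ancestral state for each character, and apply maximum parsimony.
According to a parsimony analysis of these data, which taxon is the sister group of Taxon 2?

Taxon 7

Character polarity is set by the outgroup: the derived state is whichever differs from the outgroup's state, so for Character 2, Character 3, Character 4 the derived state is 'absent', and for the remaining characters it is 'present'.
Only Taxon 2 and Taxon 7 show the derived state 'present' for Character 1, supporting them as a clade.
Character 2 groups Taxon 4 and Taxon 7, which is incompatible with the clades supported by the remaining characters; treating it as convergent (homoplasy) costs fewer steps than any alternative tree.
Character 3 (derived state 'absent') is unique to Taxon 8 (autapomorphy; uninformative for grouping).
Character 4 (derived state 'absent') is shared by Taxon 2, Taxon 7, and Taxon 8 — a synapomorphy uniting that clade.
Most parsimonious ingroup topology: (((Taxon 7,Taxon 2),Taxon 8),Taxon 4).
Taxon 2 and Taxon 7 form a cherry on this tree, so they are sister taxa.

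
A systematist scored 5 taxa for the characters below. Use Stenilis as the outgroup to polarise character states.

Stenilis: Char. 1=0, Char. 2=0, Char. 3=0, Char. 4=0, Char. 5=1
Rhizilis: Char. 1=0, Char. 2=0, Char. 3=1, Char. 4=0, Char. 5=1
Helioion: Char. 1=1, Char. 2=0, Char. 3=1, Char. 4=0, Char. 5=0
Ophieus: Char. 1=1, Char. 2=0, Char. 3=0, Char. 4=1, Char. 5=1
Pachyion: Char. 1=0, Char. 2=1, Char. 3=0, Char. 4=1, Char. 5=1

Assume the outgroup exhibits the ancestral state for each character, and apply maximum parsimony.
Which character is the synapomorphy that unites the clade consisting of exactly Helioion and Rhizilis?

Char. 3

Character polarity is set by the outgroup: the derived state is whichever differs from the outgroup's state, so for Char. 5 the derived state is '0', and for the remaining characters it is '1'.
Char. 1 groups Helioion and Ophieus, which is incompatible with the clades supported by the remaining characters; treating it as convergent (homoplasy) costs fewer steps than any alternative tree.
Char. 2 (derived state '1') is unique to Pachyion (autapomorphy; uninformative for grouping).
Char. 3: derived state '1' in Helioion and Rhizilis only — synapomorphy for {Helioion, Rhizilis}.
Char. 4: derived state '1' in Ophieus and Pachyion only — synapomorphy for {Ophieus, Pachyion}.
Char. 5 (derived state '0') is unique to Helioion (autapomorphy; uninformative for grouping).
Most parsimonious ingroup topology: ((Rhizilis,Helioion),(Ophieus,Pachyion)).
The clade {Helioion, Rhizilis} is supported by Char. 3: its derived state '1' occurs in exactly those taxa and in no other taxon (including the outgroup).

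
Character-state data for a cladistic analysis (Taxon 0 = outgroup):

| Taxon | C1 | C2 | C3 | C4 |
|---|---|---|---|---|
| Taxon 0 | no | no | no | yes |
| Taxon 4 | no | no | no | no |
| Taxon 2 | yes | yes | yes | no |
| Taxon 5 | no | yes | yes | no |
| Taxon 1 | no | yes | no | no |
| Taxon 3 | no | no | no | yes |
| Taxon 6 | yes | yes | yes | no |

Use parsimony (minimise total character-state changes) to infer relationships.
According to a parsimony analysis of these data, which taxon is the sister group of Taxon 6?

Taxon 2

Character polarity is set by the outgroup: the derived state is whichever differs from the outgroup's state, so for C4 the derived state is 'no', and for the remaining characters it is 'yes'.
C1: derived state 'yes' in Taxon 2 and Taxon 6 only — synapomorphy for {Taxon 2, Taxon 6}.
C2: derived state 'yes' in Taxon 1, Taxon 2, Taxon 5, and Taxon 6 only — synapomorphy for {Taxon 1, Taxon 2, Taxon 5, Taxon 6}.
C3 (derived state 'yes') is shared by Taxon 2, Taxon 5, and Taxon 6 — a synapomorphy uniting that clade.
C4 (derived state 'no') is shared by Taxon 1, Taxon 2, Taxon 4, Taxon 5, and Taxon 6 — a synapomorphy uniting that clade.
Most parsimonious ingroup topology: ((Taxon 4,(((Taxon 2,Taxon 6),Taxon 5),Taxon 1)),Taxon 3).
Taxon 6 and Taxon 2 form a cherry on this tree, so they are sister taxa.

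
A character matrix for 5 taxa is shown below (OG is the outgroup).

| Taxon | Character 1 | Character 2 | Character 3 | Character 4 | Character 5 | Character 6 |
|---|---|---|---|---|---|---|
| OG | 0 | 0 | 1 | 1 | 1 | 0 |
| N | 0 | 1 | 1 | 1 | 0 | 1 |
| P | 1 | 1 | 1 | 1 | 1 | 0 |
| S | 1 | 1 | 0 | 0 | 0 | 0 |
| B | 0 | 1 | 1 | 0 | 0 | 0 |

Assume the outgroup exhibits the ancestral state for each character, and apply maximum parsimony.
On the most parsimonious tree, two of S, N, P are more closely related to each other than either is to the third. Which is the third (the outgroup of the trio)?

Character polarity is set by the outgroup: the derived state is whichever differs from the outgroup's state, so for Character 3, Character 4, Character 5 the derived state is '0', and for the remaining characters it is '1'.
Character 1 (state '1') occurs in P and S but conflicts with the nesting implied by the other characters — most parsimoniously interpreted as homoplasy.
Character 2 (derived state '1') is shared by all ingroup taxa — unites the whole ingroup.
Character 3 (derived state '0') is unique to S (autapomorphy; uninformative for grouping).
Character 4: derived state '0' in B and S only — synapomorphy for {B, S}.
Character 5: derived state '0' in B, N, and S only — synapomorphy for {B, N, S}.
Character 6 (derived state '1') is unique to N (autapomorphy; uninformative for grouping).
Most parsimonious ingroup topology: ((N,(S,B)),P).
S and N share a more recent common ancestor with each other than either does with P, so P is the least closely related of the three.

P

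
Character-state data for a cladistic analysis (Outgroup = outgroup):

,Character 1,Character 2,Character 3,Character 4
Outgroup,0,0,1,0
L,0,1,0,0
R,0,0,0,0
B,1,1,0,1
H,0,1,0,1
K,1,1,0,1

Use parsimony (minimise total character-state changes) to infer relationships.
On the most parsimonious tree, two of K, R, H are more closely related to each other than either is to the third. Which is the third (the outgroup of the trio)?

R

Character polarity is set by the outgroup: the derived state is whichever differs from the outgroup's state, so for Character 3 the derived state is '0', and for the remaining characters it is '1'.
Character 1: derived state '1' in B and K only — synapomorphy for {B, K}.
Only B, H, K, and L show the derived state '1' for Character 2, supporting them as a clade.
Character 3 (derived state '0') is shared by all ingroup taxa — unites the whole ingroup.
Only B, H, and K show the derived state '1' for Character 4, supporting them as a clade.
Most parsimonious ingroup topology: ((L,((B,K),H)),R).
H and K share a more recent common ancestor with each other than either does with R, so R is the least closely related of the three.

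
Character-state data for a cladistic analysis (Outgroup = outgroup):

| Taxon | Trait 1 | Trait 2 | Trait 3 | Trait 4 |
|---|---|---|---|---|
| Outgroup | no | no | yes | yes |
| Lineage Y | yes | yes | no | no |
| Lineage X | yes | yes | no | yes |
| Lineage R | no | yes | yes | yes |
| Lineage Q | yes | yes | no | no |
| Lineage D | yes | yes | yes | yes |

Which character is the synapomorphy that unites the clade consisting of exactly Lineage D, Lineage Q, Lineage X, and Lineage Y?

Trait 1

Character polarity is set by the outgroup: the derived state is whichever differs from the outgroup's state, so for Trait 3, Trait 4 the derived state is 'no', and for the remaining characters it is 'yes'.
Trait 1 (derived state 'yes') is shared by Lineage D, Lineage Q, Lineage X, and Lineage Y — a synapomorphy uniting that clade.
Trait 2 (derived state 'yes') is shared by all ingroup taxa — unites the whole ingroup.
Trait 3 (derived state 'no') is shared by Lineage Q, Lineage X, and Lineage Y — a synapomorphy uniting that clade.
Trait 4 (derived state 'no') is shared by Lineage Q and Lineage Y — a synapomorphy uniting that clade.
Most parsimonious ingroup topology: ((((Lineage Y,Lineage Q),Lineage X),Lineage D),Lineage R).
The clade {Lineage D, Lineage Q, Lineage X, Lineage Y} is supported by Trait 1: its derived state 'yes' occurs in exactly those taxa and in no other taxon (including the outgroup).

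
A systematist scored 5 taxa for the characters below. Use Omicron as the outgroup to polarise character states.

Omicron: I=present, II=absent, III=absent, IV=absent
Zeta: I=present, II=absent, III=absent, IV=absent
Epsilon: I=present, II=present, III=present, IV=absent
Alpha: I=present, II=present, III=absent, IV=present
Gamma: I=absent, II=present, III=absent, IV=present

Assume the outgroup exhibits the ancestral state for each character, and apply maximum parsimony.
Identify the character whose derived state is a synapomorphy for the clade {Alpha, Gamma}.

Character polarity is set by the outgroup: the derived state is whichever differs from the outgroup's state, so for I the derived state is 'absent', and for the remaining characters it is 'present'.
I (derived state 'absent') is unique to Gamma (autapomorphy; uninformative for grouping).
II (derived state 'present') is shared by Alpha, Epsilon, and Gamma — a synapomorphy uniting that clade.
III (derived state 'present') is unique to Epsilon (autapomorphy; uninformative for grouping).
IV (derived state 'present') is shared by Alpha and Gamma — a synapomorphy uniting that clade.
Most parsimonious ingroup topology: (Zeta,(Epsilon,(Alpha,Gamma))).
The clade {Alpha, Gamma} is supported by IV: its derived state 'present' occurs in exactly those taxa and in no other taxon (including the outgroup).

IV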